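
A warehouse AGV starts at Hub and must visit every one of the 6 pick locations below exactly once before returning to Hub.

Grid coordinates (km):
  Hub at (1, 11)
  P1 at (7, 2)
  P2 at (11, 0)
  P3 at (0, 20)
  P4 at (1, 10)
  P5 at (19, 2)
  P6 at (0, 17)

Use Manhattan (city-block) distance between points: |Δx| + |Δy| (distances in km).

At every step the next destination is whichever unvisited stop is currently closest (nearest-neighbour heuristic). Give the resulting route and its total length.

Total distance 80 km via the nearest-neighbour route Hub → P4 → P6 → P3 → P1 → P2 → P5 → Hub.

From Hub: distances to unvisited — P4=1, P6=7, P3=10, P1=15, P2=21, P5=27. Nearest is P4 (1).
From P4: distances to unvisited — P6=8, P3=11, P1=14, P2=20, P5=26. Nearest is P6 (8).
From P6: distances to unvisited — P3=3, P1=22, P2=28, P5=34. Nearest is P3 (3).
From P3: distances to unvisited — P1=25, P2=31, P5=37. Nearest is P1 (25).
From P1: distances to unvisited — P2=6, P5=12. Nearest is P2 (6).
From P2: distances to unvisited — P5=10. Nearest is P5 (10).
Return P5→Hub: 27.
Total = 1 + 8 + 3 + 25 + 6 + 10 + 27 = 80.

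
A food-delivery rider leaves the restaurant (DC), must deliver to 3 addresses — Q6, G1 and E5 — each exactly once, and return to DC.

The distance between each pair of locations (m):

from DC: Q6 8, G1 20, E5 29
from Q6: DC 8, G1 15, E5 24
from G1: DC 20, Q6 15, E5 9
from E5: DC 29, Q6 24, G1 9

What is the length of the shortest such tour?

With 3 stops there are 3!/2 = 3 distinct round trips (a route and its reverse cost the same).
DC→Q6→G1→E5→DC: 8+15+9+29 = 61
DC→Q6→E5→G1→DC: 8+24+9+20 = 61
DC→G1→Q6→E5→DC: 20+15+24+29 = 88
The minimum is 61.
One optimal route: DC → Q6 → G1 → E5 → DC (or its reverse).

61 m — the shortest possible round trip.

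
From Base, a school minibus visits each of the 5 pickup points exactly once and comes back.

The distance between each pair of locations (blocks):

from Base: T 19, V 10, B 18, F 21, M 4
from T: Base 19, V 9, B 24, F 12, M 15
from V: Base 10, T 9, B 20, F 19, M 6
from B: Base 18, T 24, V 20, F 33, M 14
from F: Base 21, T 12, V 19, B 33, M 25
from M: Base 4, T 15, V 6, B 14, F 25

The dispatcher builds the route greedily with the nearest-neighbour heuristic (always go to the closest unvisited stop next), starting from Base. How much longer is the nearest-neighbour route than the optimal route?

2 blocks longer than the optimal tour.

From Base: M=4, V=10, B=18, T=19, F=21 → choose M (4).
From M: V=6, B=14, T=15, F=25 → choose V (6).
From V: T=9, F=19, B=20 → choose T (9).
From T: F=12, B=24 → choose F (12).
From F: B=33 → choose B (33).
NN route Base → M → V → T → F → B → Base costs 82.
Optimal: Base → B → M → V → T → F → Base costs 80 (by enumerating all 60 distinct tours).
Excess = 82 − 80 = 2.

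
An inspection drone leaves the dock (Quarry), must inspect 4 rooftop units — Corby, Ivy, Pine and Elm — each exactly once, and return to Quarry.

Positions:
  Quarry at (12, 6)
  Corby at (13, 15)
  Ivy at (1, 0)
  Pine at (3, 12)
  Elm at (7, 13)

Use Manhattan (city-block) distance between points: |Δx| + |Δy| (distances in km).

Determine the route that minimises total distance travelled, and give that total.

Minimum total distance: 54 km.

Quarry - Corby - Ivy - Pine - Elm - Quarry: 10+27+14+5+12 = 68
Quarry - Corby - Ivy - Elm - Pine - Quarry: 10+27+19+5+15 = 76
Quarry - Corby - Pine - Ivy - Elm - Quarry: 10+13+14+19+12 = 68
Quarry - Corby - Pine - Elm - Ivy - Quarry: 10+13+5+19+17 = 64
Quarry - Corby - Elm - Ivy - Pine - Quarry: 10+8+19+14+15 = 66
Quarry - Corby - Elm - Pine - Ivy - Quarry: 10+8+5+14+17 = 54
Quarry - Ivy - Corby - Pine - Elm - Quarry: 17+27+13+5+12 = 74
Quarry - Ivy - Corby - Elm - Pine - Quarry: 17+27+8+5+15 = 72
Quarry - Ivy - Pine - Corby - Elm - Quarry: 17+14+13+8+12 = 64
Quarry - Ivy - Elm - Corby - Pine - Quarry: 17+19+8+13+15 = 72
Quarry - Pine - Corby - Ivy - Elm - Quarry: 15+13+27+19+12 = 86
Quarry - Pine - Ivy - Corby - Elm - Quarry: 15+14+27+8+12 = 76
The minimum is 54.
One optimal route: Quarry → Corby → Elm → Pine → Ivy → Quarry (or its reverse).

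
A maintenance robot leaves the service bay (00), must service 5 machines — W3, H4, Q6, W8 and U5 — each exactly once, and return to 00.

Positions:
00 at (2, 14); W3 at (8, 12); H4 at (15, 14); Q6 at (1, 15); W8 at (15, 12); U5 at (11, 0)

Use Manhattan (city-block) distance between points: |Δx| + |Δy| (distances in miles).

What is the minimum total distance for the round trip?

There are 60 distinct closed tours to check (reversals are equivalent).
00-W3-H4-Q6-W8-U5-00: 8+9+15+17+16+23 = 88
00-W3-H4-Q6-U5-W8-00: 8+9+15+25+16+15 = 88
00-W3-H4-W8-Q6-U5-00: 8+9+2+17+25+23 = 84
00-W3-H4-W8-U5-Q6-00: 8+9+2+16+25+2 = 62
00-W3-H4-U5-Q6-W8-00: 8+9+18+25+17+15 = 92
00-W3-H4-U5-W8-Q6-00: 8+9+18+16+17+2 = 70
00-W3-Q6-H4-W8-U5-00: 8+10+15+2+16+23 = 74
00-W3-Q6-H4-U5-W8-00: 8+10+15+18+16+15 = 82
00-W3-Q6-W8-H4-U5-00: 8+10+17+2+18+23 = 78
00-W3-Q6-W8-U5-H4-00: 8+10+17+16+18+13 = 82
00-W3-Q6-U5-H4-W8-00: 8+10+25+18+2+15 = 78
00-W3-Q6-U5-W8-H4-00: 8+10+25+16+2+13 = 74
00-W3-W8-H4-Q6-U5-00: 8+7+2+15+25+23 = 80
00-W3-W8-H4-U5-Q6-00: 8+7+2+18+25+2 = 62
… (46 more)
00-W3-U5-W8-H4-Q6-00: 8+15+16+2+15+2 = 58  ← best
The minimum is 58.
One optimal route: 00 → W3 → U5 → W8 → H4 → Q6 → 00 (or its reverse).

58 miles — the shortest possible round trip.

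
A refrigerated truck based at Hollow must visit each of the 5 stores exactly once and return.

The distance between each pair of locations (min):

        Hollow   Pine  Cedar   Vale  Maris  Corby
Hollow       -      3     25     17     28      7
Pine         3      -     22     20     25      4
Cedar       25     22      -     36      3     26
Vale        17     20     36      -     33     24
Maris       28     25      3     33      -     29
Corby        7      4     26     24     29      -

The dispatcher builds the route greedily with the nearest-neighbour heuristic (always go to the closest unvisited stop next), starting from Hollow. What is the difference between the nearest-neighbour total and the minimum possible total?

The nearest-neighbour route is 6 min longer than optimal.

Hollow: Pine=3, Corby=7, Vale=17, Cedar=25, Maris=28 ⇒ Pine
Pine: Corby=4, Vale=20, Cedar=22, Maris=25 ⇒ Corby
Corby: Vale=24, Cedar=26, Maris=29 ⇒ Vale
Vale: Maris=33, Cedar=36 ⇒ Maris
Maris: Cedar=3 ⇒ Cedar
NN route Hollow → Pine → Corby → Vale → Maris → Cedar → Hollow costs 92.
Optimal: Hollow → Pine → Corby → Cedar → Maris → Vale → Hollow costs 86 (by enumerating all 60 distinct tours).
Excess = 92 − 86 = 6.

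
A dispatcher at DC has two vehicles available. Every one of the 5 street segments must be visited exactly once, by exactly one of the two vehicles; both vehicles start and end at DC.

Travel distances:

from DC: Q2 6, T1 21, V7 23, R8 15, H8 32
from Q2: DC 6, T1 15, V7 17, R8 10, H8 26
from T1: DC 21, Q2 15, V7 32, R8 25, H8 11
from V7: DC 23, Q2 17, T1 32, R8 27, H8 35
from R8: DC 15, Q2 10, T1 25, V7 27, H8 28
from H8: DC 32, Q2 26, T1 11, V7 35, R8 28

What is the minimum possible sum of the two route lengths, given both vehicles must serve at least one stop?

Check every non-empty split of the stops between the two vehicles; for each half take its own optimal tour:
  {Q2} + {T1, V7, R8, H8}: 12 + 109 = 121
  {T1} + {Q2, V7, R8, H8}: 42 + 101 = 143
  {Q2, T1} + {V7, R8, H8}: 42 + 101 = 143
  {V7} + {Q2, T1, R8, H8}: 46 + 75 = 121
  {Q2, V7} + {T1, R8, H8}: 46 + 75 = 121
  {T1, V7} + {Q2, R8, H8}: 76 + 75 = 151
  … (15 splits in total)
  {R8} + {Q2, T1, V7, H8}: 30 + 90 = 120  ← best
Best: vehicle 1 DC → R8 → DC = 30; vehicle 2 DC → Q2 → T1 → H8 → V7 → DC = 90; combined 120.

120 — the smallest possible combined total.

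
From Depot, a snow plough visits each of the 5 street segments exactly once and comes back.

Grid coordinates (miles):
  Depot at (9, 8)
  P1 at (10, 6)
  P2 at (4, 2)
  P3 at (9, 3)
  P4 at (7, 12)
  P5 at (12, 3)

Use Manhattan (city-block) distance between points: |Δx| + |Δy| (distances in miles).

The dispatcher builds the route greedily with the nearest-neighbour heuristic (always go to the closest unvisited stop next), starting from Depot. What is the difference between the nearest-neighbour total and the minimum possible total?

Depot: P1=3, P3=5, P4=6, P5=8, P2=11 ⇒ P1
P1: P3=4, P5=5, P4=9, P2=10 ⇒ P3
P3: P5=3, P2=6, P4=11 ⇒ P5
P5: P2=9, P4=14 ⇒ P2
P2: P4=13 ⇒ P4
NN route Depot → P1 → P3 → P5 → P2 → P4 → Depot costs 38.
Optimal: Depot → P1 → P5 → P3 → P2 → P4 → Depot costs 36 (by enumerating all 60 distinct tours).
Excess = 38 − 36 = 2.

Excess over optimum: 2 miles.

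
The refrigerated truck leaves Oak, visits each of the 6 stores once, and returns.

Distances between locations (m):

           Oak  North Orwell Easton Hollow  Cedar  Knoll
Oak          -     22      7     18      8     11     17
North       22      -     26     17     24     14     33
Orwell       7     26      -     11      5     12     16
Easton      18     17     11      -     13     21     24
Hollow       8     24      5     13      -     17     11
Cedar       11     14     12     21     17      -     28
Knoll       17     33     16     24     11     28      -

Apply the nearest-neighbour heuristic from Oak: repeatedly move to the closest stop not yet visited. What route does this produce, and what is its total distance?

Total distance 89 m via the nearest-neighbour route Oak → Orwell → Hollow → Knoll → Easton → North → Cedar → Oak.

At Oak the remaining stops are Orwell 7, Hollow 8, Cedar 11, Knoll 17, Easton 18, North 22; go to Orwell.
At Orwell the remaining stops are Hollow 5, Easton 11, Cedar 12, Knoll 16, North 26; go to Hollow.
At Hollow the remaining stops are Knoll 11, Easton 13, Cedar 17, North 24; go to Knoll.
At Knoll the remaining stops are Easton 24, Cedar 28, North 33; go to Easton.
At Easton the remaining stops are North 17, Cedar 21; go to North.
At North the remaining stops are Cedar 14; go to Cedar.
Return Cedar→Oak: 11.
Total = 7 + 5 + 11 + 24 + 17 + 14 + 11 = 89.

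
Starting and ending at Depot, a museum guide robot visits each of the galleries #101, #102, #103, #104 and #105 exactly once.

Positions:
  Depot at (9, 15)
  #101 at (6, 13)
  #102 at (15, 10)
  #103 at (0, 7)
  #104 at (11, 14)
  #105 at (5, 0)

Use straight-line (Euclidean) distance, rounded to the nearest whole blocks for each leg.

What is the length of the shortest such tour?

With 5 stops there are 5!/2 = 60 distinct round trips (a route and its reverse cost the same).
Depot → #101 → #102 → #103 → #104 → #105 → Depot: 4+9+15+13+15+16 = 72
Depot → #101 → #102 → #103 → #105 → #104 → Depot: 4+9+15+9+15+2 = 54
Depot → #101 → #102 → #104 → #103 → #105 → Depot: 4+9+6+13+9+16 = 57
Depot → #101 → #102 → #104 → #105 → #103 → Depot: 4+9+6+15+9+12 = 55
Depot → #101 → #102 → #105 → #103 → #104 → Depot: 4+9+14+9+13+2 = 51
Depot → #101 → #102 → #105 → #104 → #103 → Depot: 4+9+14+15+13+12 = 67
Depot → #101 → #103 → #102 → #104 → #105 → Depot: 4+8+15+6+15+16 = 64
Depot → #101 → #103 → #102 → #105 → #104 → Depot: 4+8+15+14+15+2 = 58
Depot → #101 → #103 → #104 → #102 → #105 → Depot: 4+8+13+6+14+16 = 61
Depot → #101 → #103 → #104 → #105 → #102 → Depot: 4+8+13+15+14+8 = 62
Depot → #101 → #103 → #105 → #102 → #104 → Depot: 4+8+9+14+6+2 = 43
Depot → #101 → #103 → #105 → #104 → #102 → Depot: 4+8+9+15+6+8 = 50
Depot → #101 → #104 → #102 → #103 → #105 → Depot: 4+5+6+15+9+16 = 55
Depot → #101 → #104 → #102 → #105 → #103 → Depot: 4+5+6+14+9+12 = 50
… (46 more)
The minimum is 43.
One optimal route: Depot → #101 → #103 → #105 → #102 → #104 → Depot (or its reverse).

Minimum total distance: 43 blocks.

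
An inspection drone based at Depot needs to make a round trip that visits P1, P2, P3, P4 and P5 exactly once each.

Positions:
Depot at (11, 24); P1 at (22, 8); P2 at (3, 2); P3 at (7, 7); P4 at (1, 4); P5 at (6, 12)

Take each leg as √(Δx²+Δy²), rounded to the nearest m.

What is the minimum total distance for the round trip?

65 m — the shortest possible round trip.

Depot → P1 → P2 → P3 → P4 → P5 → Depot: 19+20+6+7+9+13 = 74
Depot → P1 → P2 → P3 → P5 → P4 → Depot: 19+20+6+5+9+22 = 81
Depot → P1 → P2 → P4 → P3 → P5 → Depot: 19+20+3+7+5+13 = 67
Depot → P1 → P2 → P4 → P5 → P3 → Depot: 19+20+3+9+5+17 = 73
Depot → P1 → P2 → P5 → P3 → P4 → Depot: 19+20+10+5+7+22 = 83
Depot → P1 → P2 → P5 → P4 → P3 → Depot: 19+20+10+9+7+17 = 82
Depot → P1 → P3 → P2 → P4 → P5 → Depot: 19+15+6+3+9+13 = 65
Depot → P1 → P3 → P2 → P5 → P4 → Depot: 19+15+6+10+9+22 = 81
Depot → P1 → P3 → P4 → P2 → P5 → Depot: 19+15+7+3+10+13 = 67
Depot → P1 → P3 → P4 → P5 → P2 → Depot: 19+15+7+9+10+23 = 83
Depot → P1 → P3 → P5 → P2 → P4 → Depot: 19+15+5+10+3+22 = 74
Depot → P1 → P3 → P5 → P4 → P2 → Depot: 19+15+5+9+3+23 = 74
Depot → P1 → P4 → P2 → P3 → P5 → Depot: 19+21+3+6+5+13 = 67
Depot → P1 → P4 → P2 → P5 → P3 → Depot: 19+21+3+10+5+17 = 75
… (46 more)
The minimum is 65.
One optimal route: Depot → P1 → P3 → P2 → P4 → P5 → Depot (or its reverse).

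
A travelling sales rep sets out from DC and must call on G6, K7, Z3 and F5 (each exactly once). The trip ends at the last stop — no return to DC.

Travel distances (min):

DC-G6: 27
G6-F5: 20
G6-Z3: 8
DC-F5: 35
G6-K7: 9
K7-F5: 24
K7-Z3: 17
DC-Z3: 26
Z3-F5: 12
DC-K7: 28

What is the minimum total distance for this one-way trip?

Minimum one-way distance = 57 min.

There are 4! = 24 possible orderings.
DC→G6→K7→Z3→F5: 27+9+17+12 = 65
DC→G6→K7→F5→Z3: 27+9+24+12 = 72
DC→G6→Z3→K7→F5: 27+8+17+24 = 76
DC→G6→Z3→F5→K7: 27+8+12+24 = 71
DC→G6→F5→K7→Z3: 27+20+24+17 = 88
DC→G6→F5→Z3→K7: 27+20+12+17 = 76
DC→K7→G6→Z3→F5: 28+9+8+12 = 57
DC→K7→G6→F5→Z3: 28+9+20+12 = 69
DC→K7→Z3→G6→F5: 28+17+8+20 = 73
DC→K7→Z3→F5→G6: 28+17+12+20 = 77
DC→K7→F5→G6→Z3: 28+24+20+8 = 80
DC→K7→F5→Z3→G6: 28+24+12+8 = 72
DC→Z3→G6→K7→F5: 26+8+9+24 = 67
DC→Z3→G6→F5→K7: 26+8+20+24 = 78
… (10 more)
The minimum is 57.
One shortest path: DC → K7 → G6 → Z3 → F5.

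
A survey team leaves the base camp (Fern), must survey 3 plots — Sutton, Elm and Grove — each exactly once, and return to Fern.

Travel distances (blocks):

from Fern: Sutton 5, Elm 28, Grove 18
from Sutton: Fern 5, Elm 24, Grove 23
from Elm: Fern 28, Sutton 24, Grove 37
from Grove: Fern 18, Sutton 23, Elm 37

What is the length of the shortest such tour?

Shortest round trip = 84 blocks.

With 3 stops there are 3!/2 = 3 distinct round trips (a route and its reverse cost the same).
Fern → Sutton → Elm → Grove → Fern: 5+24+37+18 = 84
Fern → Sutton → Grove → Elm → Fern: 5+23+37+28 = 93
Fern → Elm → Sutton → Grove → Fern: 28+24+23+18 = 93
The minimum is 84.
One optimal route: Fern → Sutton → Elm → Grove → Fern (or its reverse).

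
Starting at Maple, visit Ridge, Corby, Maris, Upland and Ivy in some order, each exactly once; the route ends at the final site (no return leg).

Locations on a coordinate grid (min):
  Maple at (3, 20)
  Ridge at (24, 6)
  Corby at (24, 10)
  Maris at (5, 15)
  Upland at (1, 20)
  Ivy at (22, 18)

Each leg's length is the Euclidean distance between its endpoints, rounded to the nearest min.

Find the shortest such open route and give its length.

37 min — the minimum one-way total.

There are 5! = 120 possible orderings.
Maple → Ridge → Corby → Maris → Upland → Ivy: 25+4+20+6+21 = 76
Maple → Ridge → Corby → Maris → Ivy → Upland: 25+4+20+17+21 = 87
Maple → Ridge → Corby → Upland → Maris → Ivy: 25+4+25+6+17 = 77
Maple → Ridge → Corby → Upland → Ivy → Maris: 25+4+25+21+17 = 92
Maple → Ridge → Corby → Ivy → Maris → Upland: 25+4+8+17+6 = 60
Maple → Ridge → Corby → Ivy → Upland → Maris: 25+4+8+21+6 = 64
Maple → Ridge → Maris → Corby → Upland → Ivy: 25+21+20+25+21 = 112
Maple → Ridge → Maris → Corby → Ivy → Upland: 25+21+20+8+21 = 95
Maple → Ridge → Maris → Upland → Corby → Ivy: 25+21+6+25+8 = 85
Maple → Ridge → Maris → Upland → Ivy → Corby: 25+21+6+21+8 = 81
Maple → Ridge → Maris → Ivy → Corby → Upland: 25+21+17+8+25 = 96
Maple → Ridge → Maris → Ivy → Upland → Corby: 25+21+17+21+25 = 109
Maple → Ridge → Upland → Corby → Maris → Ivy: 25+27+25+20+17 = 114
Maple → Ridge → Upland → Corby → Ivy → Maris: 25+27+25+8+17 = 102
… (106 more)
Maple → Upland → Maris → Ivy → Corby → Ridge: 2+6+17+8+4 = 37  ← best
The minimum is 37.
One shortest path: Maple → Upland → Maris → Ivy → Corby → Ridge.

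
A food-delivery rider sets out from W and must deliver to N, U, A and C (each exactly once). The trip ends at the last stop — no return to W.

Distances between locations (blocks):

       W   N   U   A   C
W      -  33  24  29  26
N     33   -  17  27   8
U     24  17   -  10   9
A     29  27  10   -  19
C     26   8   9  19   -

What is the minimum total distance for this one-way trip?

There are 4! = 24 possible orderings.
W→N→U→A→C: 33+17+10+19 = 79
W→N→U→C→A: 33+17+9+19 = 78
W→N→A→U→C: 33+27+10+9 = 79
W→N→A→C→U: 33+27+19+9 = 88
W→N→C→U→A: 33+8+9+10 = 60
W→N→C→A→U: 33+8+19+10 = 70
W→U→N→A→C: 24+17+27+19 = 87
W→U→N→C→A: 24+17+8+19 = 68
W→U→A→N→C: 24+10+27+8 = 69
W→U→A→C→N: 24+10+19+8 = 61
W→U→C→N→A: 24+9+8+27 = 68
W→U→C→A→N: 24+9+19+27 = 79
W→A→N→U→C: 29+27+17+9 = 82
W→A→N→C→U: 29+27+8+9 = 73
… (10 more)
W→A→U→C→N: 29+10+9+8 = 56  ← best
The minimum is 56.
One shortest path: W → A → U → C → N.

56 blocks — the minimum one-way total.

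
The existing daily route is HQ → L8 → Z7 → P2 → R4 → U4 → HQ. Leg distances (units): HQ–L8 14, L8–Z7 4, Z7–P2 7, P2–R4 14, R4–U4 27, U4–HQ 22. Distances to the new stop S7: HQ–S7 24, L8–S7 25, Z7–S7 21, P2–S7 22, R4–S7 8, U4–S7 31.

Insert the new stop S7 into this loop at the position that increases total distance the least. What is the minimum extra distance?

Insertion cost between consecutive stops i–j is d(i,S7) + d(S7,j) − d(i,j):
  between HQ and L8: 24 + 25 − 14 = 35
  between L8 and Z7: 25 + 21 − 4 = 42
  between Z7 and P2: 21 + 22 − 7 = 36
  between P2 and R4: 22 + 8 − 14 = 16
  between R4 and U4: 8 + 31 − 27 = 12
  between U4 and HQ: 31 + 24 − 22 = 33
Cheapest insertion is between R4 and U4, adding 12.
New total = 88 + 12 = 100.

Minimum extra distance: 12, inserting S7 between R4 and U4.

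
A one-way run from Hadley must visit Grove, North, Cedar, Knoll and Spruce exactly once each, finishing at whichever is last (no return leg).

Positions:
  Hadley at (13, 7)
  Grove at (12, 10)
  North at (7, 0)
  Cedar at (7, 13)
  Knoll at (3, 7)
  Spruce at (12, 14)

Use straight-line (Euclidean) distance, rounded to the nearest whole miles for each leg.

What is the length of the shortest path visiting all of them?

There are 5! = 120 possible orderings.
Hadley - Grove - North - Cedar - Knoll - Spruce: 3+11+13+7+11 = 45
Hadley - Grove - North - Cedar - Spruce - Knoll: 3+11+13+5+11 = 43
Hadley - Grove - North - Knoll - Cedar - Spruce: 3+11+8+7+5 = 34
Hadley - Grove - North - Knoll - Spruce - Cedar: 3+11+8+11+5 = 38
Hadley - Grove - North - Spruce - Cedar - Knoll: 3+11+15+5+7 = 41
Hadley - Grove - North - Spruce - Knoll - Cedar: 3+11+15+11+7 = 47
Hadley - Grove - Cedar - North - Knoll - Spruce: 3+6+13+8+11 = 41
Hadley - Grove - Cedar - North - Spruce - Knoll: 3+6+13+15+11 = 48
Hadley - Grove - Cedar - Knoll - North - Spruce: 3+6+7+8+15 = 39
Hadley - Grove - Cedar - Knoll - Spruce - North: 3+6+7+11+15 = 42
Hadley - Grove - Cedar - Spruce - North - Knoll: 3+6+5+15+8 = 37
Hadley - Grove - Cedar - Spruce - Knoll - North: 3+6+5+11+8 = 33
Hadley - Grove - Knoll - North - Cedar - Spruce: 3+9+8+13+5 = 38
Hadley - Grove - Knoll - North - Spruce - Cedar: 3+9+8+15+5 = 40
… (106 more)
Hadley - Grove - Spruce - Cedar - Knoll - North: 3+4+5+7+8 = 27  ← best
The minimum is 27.
One shortest path: Hadley → Grove → Spruce → Cedar → Knoll → North.

27 miles — the minimum one-way total.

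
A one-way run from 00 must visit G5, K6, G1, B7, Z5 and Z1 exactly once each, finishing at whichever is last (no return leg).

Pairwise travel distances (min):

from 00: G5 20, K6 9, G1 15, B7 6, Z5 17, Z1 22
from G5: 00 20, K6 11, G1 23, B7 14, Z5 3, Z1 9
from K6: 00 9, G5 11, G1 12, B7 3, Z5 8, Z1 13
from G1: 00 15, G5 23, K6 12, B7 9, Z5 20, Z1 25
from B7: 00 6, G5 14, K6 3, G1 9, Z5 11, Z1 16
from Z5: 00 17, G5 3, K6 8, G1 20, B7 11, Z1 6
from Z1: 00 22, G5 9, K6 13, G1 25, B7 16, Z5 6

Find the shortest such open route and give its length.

There are 6! = 720 possible orderings.
00 - G5 - K6 - G1 - B7 - Z5 - Z1: 20+11+12+9+11+6 = 69
00 - G5 - K6 - G1 - B7 - Z1 - Z5: 20+11+12+9+16+6 = 74
00 - G5 - K6 - G1 - Z5 - B7 - Z1: 20+11+12+20+11+16 = 90
00 - G5 - K6 - G1 - Z5 - Z1 - B7: 20+11+12+20+6+16 = 85
00 - G5 - K6 - G1 - Z1 - B7 - Z5: 20+11+12+25+16+11 = 95
00 - G5 - K6 - G1 - Z1 - Z5 - B7: 20+11+12+25+6+11 = 85
00 - G5 - K6 - B7 - G1 - Z5 - Z1: 20+11+3+9+20+6 = 69
00 - G5 - K6 - B7 - G1 - Z1 - Z5: 20+11+3+9+25+6 = 74
… (712 more)
00 - G1 - B7 - K6 - G5 - Z5 - Z1: 15+9+3+11+3+6 = 47  ← best
The minimum is 47.
One shortest path: 00 → G1 → B7 → K6 → G5 → Z5 → Z1.

47 min — the minimum one-way total.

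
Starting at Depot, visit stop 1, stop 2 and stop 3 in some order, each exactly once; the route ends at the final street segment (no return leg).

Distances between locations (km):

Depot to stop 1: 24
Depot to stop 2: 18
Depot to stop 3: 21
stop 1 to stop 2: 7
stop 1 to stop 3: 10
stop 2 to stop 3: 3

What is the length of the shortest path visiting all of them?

There are 3! = 6 possible orderings.
Depot→stop 1→stop 2→stop 3: 24+7+3 = 34
Depot→stop 1→stop 3→stop 2: 24+10+3 = 37
Depot→stop 2→stop 1→stop 3: 18+7+10 = 35
Depot→stop 2→stop 3→stop 1: 18+3+10 = 31
Depot→stop 3→stop 1→stop 2: 21+10+7 = 38
Depot→stop 3→stop 2→stop 1: 21+3+7 = 31
The minimum is 31.
One shortest path: Depot → stop 2 → stop 3 → stop 1.

Minimum one-way distance = 31 km.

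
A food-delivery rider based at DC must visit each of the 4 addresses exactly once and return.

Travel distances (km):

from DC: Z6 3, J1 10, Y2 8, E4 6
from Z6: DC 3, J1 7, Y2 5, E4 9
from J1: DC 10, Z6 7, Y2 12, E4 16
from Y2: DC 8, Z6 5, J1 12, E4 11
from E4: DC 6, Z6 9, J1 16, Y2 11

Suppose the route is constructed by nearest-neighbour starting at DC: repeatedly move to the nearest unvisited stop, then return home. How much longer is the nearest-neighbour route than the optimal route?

6 km longer than the optimal tour.

DC: Z6=3, E4=6, Y2=8, J1=10 ⇒ Z6
Z6: Y2=5, J1=7, E4=9 ⇒ Y2
Y2: E4=11, J1=12 ⇒ E4
E4: J1=16 ⇒ J1
NN route DC → Z6 → Y2 → E4 → J1 → DC costs 45.
Optimal: DC → Z6 → J1 → Y2 → E4 → DC costs 39 (by enumerating all 12 distinct tours).
Excess = 45 − 39 = 6.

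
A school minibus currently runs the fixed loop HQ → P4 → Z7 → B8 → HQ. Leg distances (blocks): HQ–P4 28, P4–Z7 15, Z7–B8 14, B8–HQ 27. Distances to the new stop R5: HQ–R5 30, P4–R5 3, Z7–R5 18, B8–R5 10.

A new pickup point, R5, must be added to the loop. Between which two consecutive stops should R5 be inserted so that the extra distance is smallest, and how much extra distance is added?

+5 blocks — insert R5 between HQ and P4.

Insertion cost between consecutive stops i–j is d(i,R5) + d(R5,j) − d(i,j):
  between HQ and P4: 30 + 3 − 28 = 5
  between P4 and Z7: 3 + 18 − 15 = 6
  between Z7 and B8: 18 + 10 − 14 = 14
  between B8 and HQ: 10 + 30 − 27 = 13
Cheapest insertion is between HQ and P4, adding 5.
New total = 84 + 5 = 89.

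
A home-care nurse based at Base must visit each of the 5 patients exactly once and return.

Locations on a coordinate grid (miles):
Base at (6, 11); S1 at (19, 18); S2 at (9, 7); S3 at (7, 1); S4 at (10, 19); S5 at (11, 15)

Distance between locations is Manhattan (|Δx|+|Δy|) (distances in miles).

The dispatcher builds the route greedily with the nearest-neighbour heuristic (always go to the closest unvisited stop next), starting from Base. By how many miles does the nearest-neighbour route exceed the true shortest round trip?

6 miles longer than the optimal tour.

Base: S2=7, S5=9, S3=11, S4=12, S1=20 ⇒ S2
S2: S3=8, S5=10, S4=13, S1=21 ⇒ S3
S3: S5=18, S4=21, S1=29 ⇒ S5
S5: S4=5, S1=11 ⇒ S4
S4: S1=10 ⇒ S1
NN route Base → S2 → S3 → S5 → S4 → S1 → Base costs 68.
Optimal: Base → S3 → S2 → S4 → S1 → S5 → Base costs 62 (by enumerating all 60 distinct tours).
Excess = 68 − 62 = 6.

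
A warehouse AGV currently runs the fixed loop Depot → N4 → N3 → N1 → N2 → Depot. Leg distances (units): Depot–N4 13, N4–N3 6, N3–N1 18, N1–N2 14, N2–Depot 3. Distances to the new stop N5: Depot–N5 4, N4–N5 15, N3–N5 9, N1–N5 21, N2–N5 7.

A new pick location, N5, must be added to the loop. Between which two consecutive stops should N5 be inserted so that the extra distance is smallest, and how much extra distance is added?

+6 — insert N5 between Depot and N4.

Insertion cost between consecutive stops i–j is d(i,N5) + d(N5,j) − d(i,j):
  between Depot and N4: 4 + 15 − 13 = 6
  between N4 and N3: 15 + 9 − 6 = 18
  between N3 and N1: 9 + 21 − 18 = 12
  between N1 and N2: 21 + 7 − 14 = 14
  between N2 and Depot: 7 + 4 − 3 = 8
Cheapest insertion is between Depot and N4, adding 6.
New total = 54 + 6 = 60.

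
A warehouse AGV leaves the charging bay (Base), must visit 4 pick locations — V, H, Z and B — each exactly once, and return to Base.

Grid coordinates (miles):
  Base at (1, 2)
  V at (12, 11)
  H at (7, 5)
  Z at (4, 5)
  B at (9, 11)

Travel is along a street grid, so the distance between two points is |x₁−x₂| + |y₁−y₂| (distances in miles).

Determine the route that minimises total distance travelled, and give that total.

Minimum total distance: 40 miles.

With 4 stops there are 4!/2 = 12 distinct round trips (a route and its reverse cost the same).
Base → V → H → Z → B → Base: 20+11+3+11+17 = 62
Base → V → H → B → Z → Base: 20+11+8+11+6 = 56
Base → V → Z → H → B → Base: 20+14+3+8+17 = 62
Base → V → Z → B → H → Base: 20+14+11+8+9 = 62
Base → V → B → H → Z → Base: 20+3+8+3+6 = 40
Base → V → B → Z → H → Base: 20+3+11+3+9 = 46
Base → H → V → Z → B → Base: 9+11+14+11+17 = 62
Base → H → V → B → Z → Base: 9+11+3+11+6 = 40
Base → H → Z → V → B → Base: 9+3+14+3+17 = 46
Base → H → B → V → Z → Base: 9+8+3+14+6 = 40
Base → Z → V → H → B → Base: 6+14+11+8+17 = 56
Base → Z → H → V → B → Base: 6+3+11+3+17 = 40
The minimum is 40.
One optimal route: Base → V → B → H → Z → Base (or its reverse).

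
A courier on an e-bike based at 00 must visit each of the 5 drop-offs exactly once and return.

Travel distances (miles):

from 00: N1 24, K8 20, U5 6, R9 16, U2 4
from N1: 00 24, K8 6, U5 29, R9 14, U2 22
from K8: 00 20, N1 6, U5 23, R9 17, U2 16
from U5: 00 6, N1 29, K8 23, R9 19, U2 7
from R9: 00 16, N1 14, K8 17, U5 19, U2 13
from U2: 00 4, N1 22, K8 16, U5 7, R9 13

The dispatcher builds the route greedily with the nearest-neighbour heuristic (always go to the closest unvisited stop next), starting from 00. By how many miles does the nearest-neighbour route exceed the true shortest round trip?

From 00: U2=4, U5=6, R9=16, K8=20, N1=24 → choose U2 (4).
From U2: U5=7, R9=13, K8=16, N1=22 → choose U5 (7).
From U5: R9=19, K8=23, N1=29 → choose R9 (19).
From R9: N1=14, K8=17 → choose N1 (14).
From N1: K8=6 → choose K8 (6).
NN route 00 → U2 → U5 → R9 → N1 → K8 → 00 costs 70.
Optimal: 00 → U5 → R9 → N1 → K8 → U2 → 00 costs 65 (by enumerating all 60 distinct tours).
Excess = 70 − 65 = 5.

5 miles longer than the optimal tour.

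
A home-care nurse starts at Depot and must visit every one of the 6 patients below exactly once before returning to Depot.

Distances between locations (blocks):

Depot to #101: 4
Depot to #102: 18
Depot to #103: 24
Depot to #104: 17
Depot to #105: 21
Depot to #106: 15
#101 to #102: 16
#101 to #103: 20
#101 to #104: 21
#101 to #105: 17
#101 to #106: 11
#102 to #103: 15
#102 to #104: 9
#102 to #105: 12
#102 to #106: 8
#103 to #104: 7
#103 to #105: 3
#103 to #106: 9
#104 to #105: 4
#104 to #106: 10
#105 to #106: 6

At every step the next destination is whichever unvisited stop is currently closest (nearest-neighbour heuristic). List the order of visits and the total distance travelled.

Total distance 58 blocks via the nearest-neighbour route Depot → #101 → #106 → #105 → #103 → #104 → #102 → Depot.

At Depot the remaining stops are #101 4, #106 15, #104 17, #102 18, #105 21, #103 24; go to #101.
At #101 the remaining stops are #106 11, #102 16, #105 17, #103 20, #104 21; go to #106.
At #106 the remaining stops are #105 6, #102 8, #103 9, #104 10; go to #105.
At #105 the remaining stops are #103 3, #104 4, #102 12; go to #103.
At #103 the remaining stops are #104 7, #102 15; go to #104.
At #104 the remaining stops are #102 9; go to #102.
Return #102→Depot: 18.
Total = 4 + 11 + 6 + 3 + 7 + 9 + 18 = 58.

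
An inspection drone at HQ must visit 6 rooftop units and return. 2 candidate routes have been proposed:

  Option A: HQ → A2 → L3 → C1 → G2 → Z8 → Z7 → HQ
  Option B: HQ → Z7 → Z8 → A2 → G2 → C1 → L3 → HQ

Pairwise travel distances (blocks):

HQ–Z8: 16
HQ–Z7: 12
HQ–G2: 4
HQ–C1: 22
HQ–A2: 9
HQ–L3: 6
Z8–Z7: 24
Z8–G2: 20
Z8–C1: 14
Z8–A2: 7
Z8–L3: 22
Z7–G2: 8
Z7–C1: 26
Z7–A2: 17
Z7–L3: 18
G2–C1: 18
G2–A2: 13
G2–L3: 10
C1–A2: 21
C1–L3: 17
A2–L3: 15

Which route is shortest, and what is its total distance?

Option A: 9 + 15 + 17 + 18 + 20 + 24 + 12 = 115
Option B: 12 + 24 + 7 + 13 + 18 + 17 + 6 = 97

Shortest is Option B, total 97 blocks.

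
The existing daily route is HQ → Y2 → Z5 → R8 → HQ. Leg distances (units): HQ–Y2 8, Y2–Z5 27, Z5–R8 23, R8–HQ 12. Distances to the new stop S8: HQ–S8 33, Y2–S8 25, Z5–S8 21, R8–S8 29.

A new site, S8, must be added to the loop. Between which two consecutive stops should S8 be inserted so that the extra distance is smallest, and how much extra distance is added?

Insertion cost between consecutive stops i–j is d(i,S8) + d(S8,j) − d(i,j):
  between HQ and Y2: 33 + 25 − 8 = 50
  between Y2 and Z5: 25 + 21 − 27 = 19
  between Z5 and R8: 21 + 29 − 23 = 27
  between R8 and HQ: 29 + 33 − 12 = 50
Cheapest insertion is between Y2 and Z5, adding 19.
New total = 70 + 19 = 89.

Adding 19 by placing S8 on the Y2–Z5 leg.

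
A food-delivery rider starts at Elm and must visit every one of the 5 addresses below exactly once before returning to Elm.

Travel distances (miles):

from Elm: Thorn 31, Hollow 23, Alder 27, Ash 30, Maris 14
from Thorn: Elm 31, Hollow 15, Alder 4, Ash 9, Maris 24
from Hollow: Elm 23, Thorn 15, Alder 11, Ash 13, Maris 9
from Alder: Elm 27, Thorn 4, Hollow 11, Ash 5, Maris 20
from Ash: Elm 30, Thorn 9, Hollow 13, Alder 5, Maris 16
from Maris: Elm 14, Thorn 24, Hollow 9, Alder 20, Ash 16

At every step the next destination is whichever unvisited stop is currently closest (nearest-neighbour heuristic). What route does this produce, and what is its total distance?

77 miles along Elm → Maris → Hollow → Alder → Thorn → Ash → Elm.

From Elm: distances to unvisited — Maris=14, Hollow=23, Alder=27, Ash=30, Thorn=31. Nearest is Maris (14).
From Maris: distances to unvisited — Hollow=9, Ash=16, Alder=20, Thorn=24. Nearest is Hollow (9).
From Hollow: distances to unvisited — Alder=11, Ash=13, Thorn=15. Nearest is Alder (11).
From Alder: distances to unvisited — Thorn=4, Ash=5. Nearest is Thorn (4).
From Thorn: distances to unvisited — Ash=9. Nearest is Ash (9).
Return Ash→Elm: 30.
Total = 14 + 9 + 11 + 4 + 9 + 30 = 77.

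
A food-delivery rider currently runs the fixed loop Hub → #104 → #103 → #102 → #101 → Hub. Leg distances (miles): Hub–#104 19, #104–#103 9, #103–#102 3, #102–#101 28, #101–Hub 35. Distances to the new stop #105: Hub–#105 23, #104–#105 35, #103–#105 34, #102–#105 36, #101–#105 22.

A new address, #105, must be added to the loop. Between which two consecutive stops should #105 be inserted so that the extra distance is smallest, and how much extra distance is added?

Insertion cost between consecutive stops i–j is d(i,#105) + d(#105,j) − d(i,j):
  between Hub and #104: 23 + 35 − 19 = 39
  between #104 and #103: 35 + 34 − 9 = 60
  between #103 and #102: 34 + 36 − 3 = 67
  between #102 and #101: 36 + 22 − 28 = 30
  between #101 and Hub: 22 + 23 − 35 = 10
Cheapest insertion is between #101 and Hub, adding 10.
New total = 94 + 10 = 104.

Adding 10 miles by placing #105 on the #101–Hub leg.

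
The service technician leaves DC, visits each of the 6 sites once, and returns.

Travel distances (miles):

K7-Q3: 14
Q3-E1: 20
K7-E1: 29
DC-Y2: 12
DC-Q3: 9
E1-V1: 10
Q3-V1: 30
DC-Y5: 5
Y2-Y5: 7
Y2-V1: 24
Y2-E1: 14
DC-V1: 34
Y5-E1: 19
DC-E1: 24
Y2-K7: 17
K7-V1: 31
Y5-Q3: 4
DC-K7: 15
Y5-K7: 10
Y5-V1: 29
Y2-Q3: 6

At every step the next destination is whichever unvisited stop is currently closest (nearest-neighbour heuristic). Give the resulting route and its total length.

DC → [Y5:5 / Q3:9 / Y2:12 / K7:15 / E1:24 / V1:34] → Y5 (5)
Y5 → [Q3:4 / Y2:7 / K7:10 / E1:19 / V1:29] → Q3 (4)
Q3 → [Y2:6 / K7:14 / E1:20 / V1:30] → Y2 (6)
Y2 → [E1:14 / K7:17 / V1:24] → E1 (14)
E1 → [V1:10 / K7:29] → V1 (10)
V1 → [K7:31] → K7 (31)
Return K7→DC: 15.
Total = 5 + 4 + 6 + 14 + 10 + 31 + 15 = 85.

85 miles along DC → Y5 → Q3 → Y2 → E1 → V1 → K7 → DC.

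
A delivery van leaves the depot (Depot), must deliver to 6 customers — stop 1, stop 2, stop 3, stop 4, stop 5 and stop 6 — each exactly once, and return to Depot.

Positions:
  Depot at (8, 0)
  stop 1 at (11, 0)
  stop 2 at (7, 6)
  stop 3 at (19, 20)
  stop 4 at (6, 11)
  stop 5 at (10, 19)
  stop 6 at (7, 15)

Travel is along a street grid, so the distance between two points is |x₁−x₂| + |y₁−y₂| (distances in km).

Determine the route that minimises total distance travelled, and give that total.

There are 360 distinct closed tours to check (reversals are equivalent).
Depot→stop 1→stop 2→stop 3→stop 4→stop 5→stop 6→Depot: 3+10+26+22+12+7+16 = 96
Depot→stop 1→stop 2→stop 3→stop 4→stop 6→stop 5→Depot: 3+10+26+22+5+7+21 = 94
Depot→stop 1→stop 2→stop 3→stop 5→stop 4→stop 6→Depot: 3+10+26+10+12+5+16 = 82
Depot→stop 1→stop 2→stop 3→stop 5→stop 6→stop 4→Depot: 3+10+26+10+7+5+13 = 74
Depot→stop 1→stop 2→stop 3→stop 6→stop 4→stop 5→Depot: 3+10+26+17+5+12+21 = 94
Depot→stop 1→stop 2→stop 3→stop 6→stop 5→stop 4→Depot: 3+10+26+17+7+12+13 = 88
Depot→stop 1→stop 2→stop 4→stop 3→stop 5→stop 6→Depot: 3+10+6+22+10+7+16 = 74
Depot→stop 1→stop 2→stop 4→stop 3→stop 6→stop 5→Depot: 3+10+6+22+17+7+21 = 86
… (352 more)
Depot→stop 1→stop 3→stop 5→stop 6→stop 4→stop 2→Depot: 3+28+10+7+5+6+7 = 66  ← best
The minimum is 66.
One optimal route: Depot → stop 1 → stop 3 → stop 5 → stop 6 → stop 4 → stop 2 → Depot (or its reverse).

Minimum total distance: 66 km.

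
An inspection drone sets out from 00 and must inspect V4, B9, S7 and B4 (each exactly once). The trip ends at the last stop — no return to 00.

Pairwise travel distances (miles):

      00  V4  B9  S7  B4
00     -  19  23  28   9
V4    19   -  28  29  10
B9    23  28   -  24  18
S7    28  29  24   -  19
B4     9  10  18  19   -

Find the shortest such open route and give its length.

Minimum one-way distance = 71 miles.

There are 4! = 24 possible orderings.
00→V4→B9→S7→B4: 19+28+24+19 = 90
00→V4→B9→B4→S7: 19+28+18+19 = 84
00→V4→S7→B9→B4: 19+29+24+18 = 90
00→V4→S7→B4→B9: 19+29+19+18 = 85
00→V4→B4→B9→S7: 19+10+18+24 = 71
00→V4→B4→S7→B9: 19+10+19+24 = 72
00→B9→V4→S7→B4: 23+28+29+19 = 99
00→B9→V4→B4→S7: 23+28+10+19 = 80
00→B9→S7→V4→B4: 23+24+29+10 = 86
00→B9→S7→B4→V4: 23+24+19+10 = 76
00→B9→B4→V4→S7: 23+18+10+29 = 80
00→B9→B4→S7→V4: 23+18+19+29 = 89
00→S7→V4→B9→B4: 28+29+28+18 = 103
00→S7→V4→B4→B9: 28+29+10+18 = 85
… (10 more)
The minimum is 71.
One shortest path: 00 → V4 → B4 → B9 → S7.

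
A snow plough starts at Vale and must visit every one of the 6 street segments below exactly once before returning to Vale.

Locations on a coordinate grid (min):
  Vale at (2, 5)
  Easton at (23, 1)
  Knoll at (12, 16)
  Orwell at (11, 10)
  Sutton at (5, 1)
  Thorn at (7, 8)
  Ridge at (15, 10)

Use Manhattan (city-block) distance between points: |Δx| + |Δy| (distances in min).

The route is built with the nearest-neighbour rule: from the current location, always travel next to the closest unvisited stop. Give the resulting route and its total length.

From Vale: distances to unvisited — Sutton=7, Thorn=8, Orwell=14, Ridge=18, Knoll=21, Easton=25. Nearest is Sutton (7).
From Sutton: distances to unvisited — Thorn=9, Orwell=15, Easton=18, Ridge=19, Knoll=22. Nearest is Thorn (9).
From Thorn: distances to unvisited — Orwell=6, Ridge=10, Knoll=13, Easton=23. Nearest is Orwell (6).
From Orwell: distances to unvisited — Ridge=4, Knoll=7, Easton=21. Nearest is Ridge (4).
From Ridge: distances to unvisited — Knoll=9, Easton=17. Nearest is Knoll (9).
From Knoll: distances to unvisited — Easton=26. Nearest is Easton (26).
Return Easton→Vale: 25.
Total = 7 + 9 + 6 + 4 + 9 + 26 + 25 = 86.

86 min along Vale → Sutton → Thorn → Orwell → Ridge → Knoll → Easton → Vale.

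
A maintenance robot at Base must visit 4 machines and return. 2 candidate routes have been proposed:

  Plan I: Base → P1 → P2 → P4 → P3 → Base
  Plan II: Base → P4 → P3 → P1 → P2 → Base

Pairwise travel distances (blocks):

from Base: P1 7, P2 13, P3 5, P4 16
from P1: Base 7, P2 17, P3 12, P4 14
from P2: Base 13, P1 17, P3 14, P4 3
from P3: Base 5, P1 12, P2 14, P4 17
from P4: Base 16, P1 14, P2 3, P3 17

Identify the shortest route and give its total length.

Plan I: 7 + 17 + 3 + 17 + 5 = 49
Plan II: 16 + 17 + 12 + 17 + 13 = 75

49 blocks — Plan I is the shortest.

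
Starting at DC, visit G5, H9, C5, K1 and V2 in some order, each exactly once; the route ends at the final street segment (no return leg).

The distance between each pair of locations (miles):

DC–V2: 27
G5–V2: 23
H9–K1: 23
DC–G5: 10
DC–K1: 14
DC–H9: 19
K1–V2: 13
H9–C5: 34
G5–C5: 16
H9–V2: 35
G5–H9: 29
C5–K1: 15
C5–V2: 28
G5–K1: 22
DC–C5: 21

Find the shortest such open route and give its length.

Shortest open route: 89 miles.

There are 5! = 120 possible orderings.
DC → G5 → H9 → C5 → K1 → V2: 10+29+34+15+13 = 101
DC → G5 → H9 → C5 → V2 → K1: 10+29+34+28+13 = 114
DC → G5 → H9 → K1 → C5 → V2: 10+29+23+15+28 = 105
DC → G5 → H9 → K1 → V2 → C5: 10+29+23+13+28 = 103
DC → G5 → H9 → V2 → C5 → K1: 10+29+35+28+15 = 117
DC → G5 → H9 → V2 → K1 → C5: 10+29+35+13+15 = 102
DC → G5 → C5 → H9 → K1 → V2: 10+16+34+23+13 = 96
DC → G5 → C5 → H9 → V2 → K1: 10+16+34+35+13 = 108
DC → G5 → C5 → K1 → H9 → V2: 10+16+15+23+35 = 99
DC → G5 → C5 → K1 → V2 → H9: 10+16+15+13+35 = 89
DC → G5 → C5 → V2 → H9 → K1: 10+16+28+35+23 = 112
DC → G5 → C5 → V2 → K1 → H9: 10+16+28+13+23 = 90
DC → G5 → K1 → H9 → C5 → V2: 10+22+23+34+28 = 117
DC → G5 → K1 → H9 → V2 → C5: 10+22+23+35+28 = 118
… (106 more)
The minimum is 89.
One shortest path: DC → G5 → C5 → K1 → V2 → H9.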